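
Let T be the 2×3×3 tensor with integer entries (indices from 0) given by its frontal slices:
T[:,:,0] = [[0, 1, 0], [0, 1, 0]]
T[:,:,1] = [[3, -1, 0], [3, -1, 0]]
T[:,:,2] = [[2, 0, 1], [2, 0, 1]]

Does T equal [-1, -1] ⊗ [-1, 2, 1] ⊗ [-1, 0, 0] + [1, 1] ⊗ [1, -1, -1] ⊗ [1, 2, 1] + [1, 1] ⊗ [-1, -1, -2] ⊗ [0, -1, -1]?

Reconstruct entrywise from the claimed factors. For example, T[1,0,0] = 0 and Σₗ aₗ[1]bₗ[0]cₗ[0] = (-1)·(-1)·(-1) + (1)·(1)·(1) + (1)·(-1)·(0) = 0; checking all 18 entries, every one matches. The claim holds.

Yes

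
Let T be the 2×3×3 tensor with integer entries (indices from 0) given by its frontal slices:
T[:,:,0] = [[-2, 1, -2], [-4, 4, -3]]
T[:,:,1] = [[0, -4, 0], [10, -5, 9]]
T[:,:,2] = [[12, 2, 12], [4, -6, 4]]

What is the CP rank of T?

3

Lower bound: in the mode-3 unfolding of T (rows indexed by k, columns by (i,j)) the 3×3 minor on rows k ∈ {0, 1, 2}, columns (i,j) ∈ {(0,0), (0,1), (1,1)} is det [[-2, 1, 4], [0, -4, -5], [12, 2, -6]] = 64 ≠ 0, so that unfolding has rank ≥ 3 and hence rank(T) ≥ 3 (CP rank is at least every unfolding rank, though it can be larger).
Upper bound: T is a sum of 3 rank-1 terms, T = (0, 1) ⊗ (0, 2, 1) ⊗ (1, -1, 0) + (1, 2) ⊗ (2, -1, 2) ⊗ (-1, 2, 2) + (2, -1) ⊗ (2, 1, 2) ⊗ (0, -1, 2) (written with every a and b primitive with positive leading entry and the scale carried by c; CP decompositions are not unique, and this one is verified by expanding entrywise), so rank(T) ≤ 3.
These bounds meet, so rank(T) = 3.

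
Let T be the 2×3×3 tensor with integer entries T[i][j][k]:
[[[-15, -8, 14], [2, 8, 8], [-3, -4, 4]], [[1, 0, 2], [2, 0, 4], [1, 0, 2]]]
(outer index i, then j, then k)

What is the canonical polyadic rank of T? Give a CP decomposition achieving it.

rank(T) = 3

Lower bound: the mode-2 unfolding of T (rows indexed by j, columns by (i,k) = (0,0), (0,1), (0,2), (1,0), (1,1), (1,2)) is [[-15, -8, 14, 1, 0, 2], [2, 8, 8, 2, 0, 4], [-3, -4, 4, 1, 0, 2]].
There the 3×3 minor on rows j ∈ {0, 1, 2}, columns (i,k) ∈ {(0,0), (0,1), (0,2)} is det [[-15, -8, 14], [2, 8, 8], [-3, -4, 4]] = -480 ≠ 0, so this unfolding has rank ≥ 3; CP rank is at least every unfolding rank, so rank(T) ≥ 3. (Flattening ranks never certify an upper bound on CP rank; for that we must actually write T with 3 rank-1 terms.)
Upper bound: T is a sum of 3 rank-1 terms, T = (1, 0) ∘ (1, 1, 0) ∘ (-8, 0, 8) + (1, 0) ∘ (2, -2, 1) ∘ (-4, -4, 2) + (1, 1) ∘ (1, 2, 1) ∘ (1, 0, 2) (one valid choice — decompositions are not unique — normalised so each a, b is primitive with positive first nonzero entry; check it by expanding all entries), so rank(T) ≤ 3.
These bounds meet, so rank(T) = 3.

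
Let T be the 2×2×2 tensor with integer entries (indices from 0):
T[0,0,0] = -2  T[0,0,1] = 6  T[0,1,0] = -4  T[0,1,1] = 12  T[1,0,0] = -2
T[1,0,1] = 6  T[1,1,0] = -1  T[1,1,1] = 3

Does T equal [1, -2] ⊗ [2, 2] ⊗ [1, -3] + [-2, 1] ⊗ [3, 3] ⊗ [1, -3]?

Reconstruct entry (0,0,0) from the claimed factors: Σₗ aₗ[0]bₗ[0]cₗ[0] = (1)·(2)·(1) + (-2)·(3)·(1) = -4, but T[0,0,0] = -2. The claim is false.

No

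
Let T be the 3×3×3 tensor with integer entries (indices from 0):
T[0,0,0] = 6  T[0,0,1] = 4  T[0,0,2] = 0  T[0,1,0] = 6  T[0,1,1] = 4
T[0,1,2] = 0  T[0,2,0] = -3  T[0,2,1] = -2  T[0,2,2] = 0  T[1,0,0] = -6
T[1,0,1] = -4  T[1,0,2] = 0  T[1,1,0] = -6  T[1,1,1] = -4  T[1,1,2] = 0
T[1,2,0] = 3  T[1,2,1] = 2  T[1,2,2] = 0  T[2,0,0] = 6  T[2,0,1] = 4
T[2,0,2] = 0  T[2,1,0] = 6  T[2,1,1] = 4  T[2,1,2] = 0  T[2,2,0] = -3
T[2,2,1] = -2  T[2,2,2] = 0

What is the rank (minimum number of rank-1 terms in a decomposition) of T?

Lower bound: T ≠ 0 (e.g. T[0,0,0] = 6), so rank(T) ≥ 1.
Upper bound: if T = a ⊗ b ⊗ c then every fibre of T is a multiple of the corresponding factor, so read the factors off the fibres through the nonzero entry T[0,0,0] = 6.
The mode-1 fibre T[:,0,0] = [6, -6, 6] gives a = [1, -1, 1] (primitive direction); the mode-2 fibre T[0,:,0] = [6, 6, -3] gives b = [2, 2, -1]; then c[k] = T[0,0,k] / (a[0]·b[0]) = [6, 4, 0] / 2 = [3, 2, 0].
Expanding [1, -1, 1] ⊗ [2, 2, -1] ⊗ [3, 2, 0] reproduces all 27 entries of T, so T = [1, -1, 1] ⊗ [2, 2, -1] ⊗ [3, 2, 0] and rank(T) ≤ 1.
These bounds meet, so rank(T) = 1.

1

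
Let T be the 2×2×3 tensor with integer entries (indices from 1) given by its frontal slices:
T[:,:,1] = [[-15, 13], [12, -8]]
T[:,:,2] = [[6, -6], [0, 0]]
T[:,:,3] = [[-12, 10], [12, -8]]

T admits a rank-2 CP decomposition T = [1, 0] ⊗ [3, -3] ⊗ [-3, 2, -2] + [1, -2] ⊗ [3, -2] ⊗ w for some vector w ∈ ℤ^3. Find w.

w = [-2, 0, -2]

Subtract the known terms from T to get the rank-1 residual R = [1, -2] ⊗ [3, -2] ⊗ w, so R[i,j,k] = a[i]·b[j]·w[k]. Pick indices with nonzero a[1]·b[1] = (1)·(3) = 3. Only the fibre through (1,1,·) is needed: R[1,1,:] = T[1,1,:] − Σₗ aₗ[1]bₗ[1]cₗ = [-15, 6, -12] − (1)·(3)·[-3, 2, -2] = [-6, 0, -6]. Then w[k] = R[1,1,k] / 3 for each k, giving w = [-6, 0, -6] / 3 = [-2, 0, -2].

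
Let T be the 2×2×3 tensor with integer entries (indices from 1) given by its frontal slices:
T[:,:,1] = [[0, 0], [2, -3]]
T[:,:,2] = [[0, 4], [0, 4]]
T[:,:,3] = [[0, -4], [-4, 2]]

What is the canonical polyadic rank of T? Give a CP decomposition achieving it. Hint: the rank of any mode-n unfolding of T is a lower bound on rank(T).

Lower bound: in the mode-1 unfolding of T (rows indexed by i, columns by (j,k)) the 2×2 minor on rows i ∈ {1, 2}, columns (j,k) ∈ {(1,1), (2,2)} is det [[0, 4], [2, 4]] = -8 ≠ 0, so that unfolding has rank ≥ 2 and hence rank(T) ≥ 2 (CP rank is at least every unfolding rank, though it can be larger).
Upper bound: with S_k = T[:,:,k], the two rank-1 terms a₁b₁ᵀ, a₂b₂ᵀ are the rank-1 members of the pencil x·S₁ + y·S₂.
det(x·S₁ + y·S₂) is −8·xy = (-8)·(y)(x), vanishing at (x:y) = (1:0) and (0:1).
M₁ = S₁ = [[0, 0], [2, -3]] = (0, 1)(2, -3)ᵀ and M₂ = S₂ = [[0, 4], [0, 4]] = 4·(1, 1)(0, 1)ᵀ, so take a₁ = (0, 1), b₁ = (2, -3), a₂ = (1, 1), b₂ = (0, 1).
Each slice is an integer combination of E₁ = a₁b₁ᵀ and E₂ = a₂b₂ᵀ: S₁ = E₁, S₂ = 4·E₂, S₃ = −2·E₁ − 4·E₂; reading off coefficients, c₁ = (1, 0, -2) and c₂ = (0, 4, -4).
Hence T = (0, 1) ⊗ (2, -3) ⊗ (1, 0, -2) + (1, 1) ⊗ (0, 1) ⊗ (0, 4, -4), so rank(T) ≤ 2.
These bounds meet, so rank(T) = 2.

rank(T) = 2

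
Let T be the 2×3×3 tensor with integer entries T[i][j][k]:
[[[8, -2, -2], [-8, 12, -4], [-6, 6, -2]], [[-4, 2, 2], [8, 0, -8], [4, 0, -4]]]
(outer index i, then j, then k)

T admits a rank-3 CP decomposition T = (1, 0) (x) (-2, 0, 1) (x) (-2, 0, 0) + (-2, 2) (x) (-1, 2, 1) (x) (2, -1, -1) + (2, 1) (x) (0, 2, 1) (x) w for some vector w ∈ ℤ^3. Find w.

w = (0, 2, -2)

Subtract the known terms from T to get the rank-1 residual R = (2, 1) (x) (0, 2, 1) (x) w, so R[i,j,k] = a[i]·b[j]·w[k]. Pick indices with nonzero a[0]·b[1] = (2)·(2) = 4. Only the fibre through (0,1,·) is needed: R[0,1,:] = T[0,1,:] − Σₗ aₗ[0]bₗ[1]cₗ = [-8, 12, -4] − (1)·(0)·(-2, 0, 0) − (-2)·(2)·(2, -1, -1) = [0, 8, -8]. Then w[k] = R[0,1,k] / 4 for each k, giving w = [0, 8, -8] / 4 = (0, 2, -2).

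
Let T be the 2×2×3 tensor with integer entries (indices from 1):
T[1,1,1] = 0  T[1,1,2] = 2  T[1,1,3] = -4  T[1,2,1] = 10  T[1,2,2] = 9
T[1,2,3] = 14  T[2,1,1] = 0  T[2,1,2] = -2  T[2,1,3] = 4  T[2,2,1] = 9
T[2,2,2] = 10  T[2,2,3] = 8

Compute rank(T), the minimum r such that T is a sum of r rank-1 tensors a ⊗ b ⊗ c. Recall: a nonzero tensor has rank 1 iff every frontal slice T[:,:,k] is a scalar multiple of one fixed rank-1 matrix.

3

Lower bound: in the mode-3 unfolding of T (rows indexed by k, columns by (i,j)) the 3×3 minor on rows k ∈ {1, 2, 3}, columns (i,j) ∈ {(1,1), (1,2), (2,2)} is det [[0, 10, 9], [2, 9, 10], [-4, 14, 8]] = 16 ≠ 0, so that unfolding has rank ≥ 3 and hence rank(T) ≥ 3 (CP rank is at least every unfolding rank, though it can be larger).
Upper bound: T is a sum of 3 rank-1 terms, T = [1, -1] ⊗ [2, -1] ⊗ [0, 1, -2] + [1, 1] ⊗ [0, 1] ⊗ [8, 8, 8] + [2, 1] ⊗ [0, 1] ⊗ [1, 1, 2] (one valid choice — decompositions are not unique — normalised so each a, b is primitive with positive first nonzero entry; check it by expanding all entries), so rank(T) ≤ 3.
These bounds meet, so rank(T) = 3.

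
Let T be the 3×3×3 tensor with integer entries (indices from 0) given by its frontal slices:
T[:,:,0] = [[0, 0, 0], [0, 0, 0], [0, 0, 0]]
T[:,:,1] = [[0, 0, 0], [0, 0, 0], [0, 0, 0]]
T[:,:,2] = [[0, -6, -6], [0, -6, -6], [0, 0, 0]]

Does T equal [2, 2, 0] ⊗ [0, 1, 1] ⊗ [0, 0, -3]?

Yes

Reconstruct entrywise from the claimed factors. For example, T[2,2,0] = 0 and Σₗ aₗ[2]bₗ[2]cₗ[0] = (0)·(1)·(0) = 0; checking all 27 entries, every one matches. The claim holds.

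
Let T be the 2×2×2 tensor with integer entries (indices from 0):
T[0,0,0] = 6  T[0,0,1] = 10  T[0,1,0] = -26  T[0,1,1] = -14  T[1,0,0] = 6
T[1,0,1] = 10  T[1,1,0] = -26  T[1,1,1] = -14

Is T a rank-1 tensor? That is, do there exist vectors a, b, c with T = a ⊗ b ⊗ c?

No

The mode-3 unfolding of T (rows indexed by k, columns by (i,j) = (0,0), (0,1), (1,0), (1,1)) is [[6, -26, 6, -26], [10, -14, 10, -14]].
There the 2×2 minor on rows k ∈ {0, 1}, columns (i,j) ∈ {(0,0), (0,1)} is det [[6, -26], [10, -14]] = 176 ≠ 0, so this unfolding has rank ≥ 2; CP rank is at least every unfolding rank, so rank(T) ≥ 2.
In particular rank(T) ≥ 2 > 1, so T is not rank-1.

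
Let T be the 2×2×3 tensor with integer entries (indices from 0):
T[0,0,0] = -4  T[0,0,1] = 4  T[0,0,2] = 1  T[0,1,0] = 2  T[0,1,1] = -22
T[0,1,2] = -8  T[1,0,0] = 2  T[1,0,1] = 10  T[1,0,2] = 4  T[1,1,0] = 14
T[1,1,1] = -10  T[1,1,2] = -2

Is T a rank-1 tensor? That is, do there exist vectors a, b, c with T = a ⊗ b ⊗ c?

No

The mode-1 unfolding of T (rows indexed by i, columns by (j,k) = (0,0), (0,1), (0,2), (1,0), (1,1), (1,2)) is [[-4, 4, 1, 2, -22, -8], [2, 10, 4, 14, -10, -2]].
There the 2×2 minor on rows i ∈ {0, 1}, columns (j,k) ∈ {(0,0), (0,1)} is det [[-4, 4], [2, 10]] = -48 ≠ 0, so this unfolding has rank ≥ 2; CP rank is at least every unfolding rank, so rank(T) ≥ 2.
In particular rank(T) ≥ 2 > 1, so T is not rank-1.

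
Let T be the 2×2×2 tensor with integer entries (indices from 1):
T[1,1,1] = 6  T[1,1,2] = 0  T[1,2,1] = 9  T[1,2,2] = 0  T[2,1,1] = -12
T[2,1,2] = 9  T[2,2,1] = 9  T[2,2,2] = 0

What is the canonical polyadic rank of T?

Lower bound: the mode-2 unfolding of T (rows indexed by j, columns by (i,k) = (1,1), (1,2), (2,1), (2,2)) is [[6, 0, -12, 9], [9, 0, 9, 0]].
There the 2×2 minor on rows j ∈ {1, 2}, columns (i,k) ∈ {(1,1), (2,1)} is det [[6, -12], [9, 9]] = 162 ≠ 0, so this unfolding has rank ≥ 2; CP rank is at least every unfolding rank, so rank(T) ≥ 2. (Flattening ranks never certify an upper bound on CP rank; for that we must actually write T with 2 rank-1 terms.)
Upper bound — finding two terms. Write S_k = T[:,:,k] for the frontal slices: S₁ = [[6, 9], [-12, 9]], S₂ = [[0, 0], [9, 0]].
If T = a₁ ⊗ b₁ ⊗ c₁ + a₂ ⊗ b₂ ⊗ c₂ then each S_k = c₁[k]·a₁b₁ᵀ + c₂[k]·a₂b₂ᵀ. S₁ and S₂ are linearly independent, so a₁b₁ᵀ and a₂b₂ᵀ must span the same plane of matrices: they are the rank-1 matrices of the form x·S₁ + y·S₂.
det(x·S₁ + y·S₂) is 162·x² − 81·xy = 81·(2·x − y)(x), vanishing at (x:y) = (1:2) and (0:1).
M₁ = S₁ + 2·S₂ = [[6, 9], [6, 9]] = 3·[1, 1][2, 3]ᵀ and M₂ = S₂ = [[0, 0], [9, 0]] = 9·[0, 1][1, 0]ᵀ, so take a₁ = [1, 1], b₁ = [2, 3], a₂ = [0, 1], b₂ = [1, 0].
Each slice is an integer combination of E₁ = a₁b₁ᵀ and E₂ = a₂b₂ᵀ: S₁ = 3·E₁ − 18·E₂, S₂ = 9·E₂; reading off coefficients, c₁ = [3, 0] and c₂ = [-18, 9].
Hence T = [1, 1] ⊗ [2, 3] ⊗ [3, 0] + [0, 1] ⊗ [1, 0] ⊗ [-18, 9], so rank(T) ≤ 2.
These bounds meet, so rank(T) = 2.

2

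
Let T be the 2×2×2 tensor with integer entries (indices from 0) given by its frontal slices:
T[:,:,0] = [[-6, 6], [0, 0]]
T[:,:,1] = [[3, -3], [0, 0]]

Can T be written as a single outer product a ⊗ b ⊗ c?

If T = a ⊗ b ⊗ c then every fibre of T is a multiple of the corresponding factor, so read the factors off the fibres through the nonzero entry T[0,0,0] = -6.
The mode-1 fibre T[:,0,0] = [-6, 0] gives a = (1, 0) (primitive direction); the mode-2 fibre T[0,:,0] = [-6, 6] gives b = (1, -1); then c[k] = T[0,0,k] / (a[0]·b[0]) = [-6, 3] / 1 = (-6, 3).
Expanding (1, 0) ⊗ (1, -1) ⊗ (-6, 3) reproduces all 8 entries of T, so T = (1, 0) ⊗ (1, -1) ⊗ (-6, 3) and rank(T) ≤ 1.
Equivalently every frontal slice T[:,:,k] is c[k] times the rank-1 matrix (1, 0) ⊗ (1, -1). So T has rank 1 (it is nonzero).

Yes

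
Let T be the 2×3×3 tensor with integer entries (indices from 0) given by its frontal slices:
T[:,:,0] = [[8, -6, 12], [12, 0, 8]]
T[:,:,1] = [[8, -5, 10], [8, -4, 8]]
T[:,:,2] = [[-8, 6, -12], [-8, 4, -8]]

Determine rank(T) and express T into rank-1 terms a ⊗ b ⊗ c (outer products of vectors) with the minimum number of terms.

Lower bound: in the mode-2 unfolding of T (rows indexed by j, columns by (i,k)) the 3×3 minor on rows j ∈ {0, 1, 2}, columns (i,k) ∈ {(0,0), (0,1), (1,0)} is det [[8, 8, 12], [-6, -5, 0], [12, 10, 8]] = 64 ≠ 0, so that unfolding has rank ≥ 3 and hence rank(T) ≥ 3 (CP rank is at least every unfolding rank, though it can be larger).
Upper bound: T is a sum of 3 rank-1 terms, T = [0, 1] ⊗ [1, 1, 0] ⊗ [4, 0, 0] + [1, 0] ⊗ [0, 1, -2] ⊗ [-2, -1, 2] + [1, 1] ⊗ [2, -1, 2] ⊗ [4, 4, -4] (written with every a and b primitive with positive leading entry and the scale carried by c; CP decompositions are not unique, and this one is verified by expanding entrywise), so rank(T) ≤ 3.
These bounds meet, so rank(T) = 3.

rank(T) = 3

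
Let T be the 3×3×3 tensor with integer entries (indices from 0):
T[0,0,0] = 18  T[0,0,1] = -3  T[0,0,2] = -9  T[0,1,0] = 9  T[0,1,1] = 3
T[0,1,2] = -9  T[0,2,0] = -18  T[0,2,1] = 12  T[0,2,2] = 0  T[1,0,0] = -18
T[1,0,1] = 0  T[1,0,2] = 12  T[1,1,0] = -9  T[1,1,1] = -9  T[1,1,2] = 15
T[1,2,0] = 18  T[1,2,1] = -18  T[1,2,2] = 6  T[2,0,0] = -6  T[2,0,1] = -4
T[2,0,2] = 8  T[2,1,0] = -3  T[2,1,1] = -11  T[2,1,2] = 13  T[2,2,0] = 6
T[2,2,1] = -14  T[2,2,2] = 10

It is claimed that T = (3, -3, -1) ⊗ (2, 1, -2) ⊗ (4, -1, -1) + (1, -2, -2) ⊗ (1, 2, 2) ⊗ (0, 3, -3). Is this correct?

No

Reconstruct entry (0,0,0) from the claimed factors: Σₗ aₗ[0]bₗ[0]cₗ[0] = (3)·(2)·(4) + (1)·(1)·(0) = 24, but T[0,0,0] = 18. The claim is false.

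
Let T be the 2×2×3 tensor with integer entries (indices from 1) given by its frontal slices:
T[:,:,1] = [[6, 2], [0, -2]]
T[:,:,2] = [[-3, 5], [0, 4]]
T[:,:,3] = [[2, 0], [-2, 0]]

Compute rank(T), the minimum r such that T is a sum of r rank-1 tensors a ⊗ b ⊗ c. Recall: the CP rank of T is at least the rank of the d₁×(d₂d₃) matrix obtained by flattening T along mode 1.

Lower bound: the mode-3 unfolding of T (rows indexed by k, columns by (i,j) = (1,1), (1,2), (2,1), (2,2)) is [[6, 2, 0, -2], [-3, 5, 0, 4], [2, 0, -2, 0]].
There the 3×3 minor on rows k ∈ {1, 2, 3}, columns (i,j) ∈ {(1,1), (1,2), (2,1)} is det [[6, 2, 0], [-3, 5, 0], [2, 0, -2]] = -72 ≠ 0, so this unfolding has rank ≥ 3; CP rank is at least every unfolding rank, so rank(T) ≥ 3. (Flattening ranks never certify an upper bound on CP rank; for that we must actually write T with 3 rank-1 terms.)
Upper bound: T is a sum of 3 rank-1 terms, T = [1, -1] ⊗ [1, 0] ⊗ [4, -2, 2] + [1, 2] ⊗ [1, -1] ⊗ [2, -1, 0] + [2, 1] ⊗ [0, 1] ⊗ [2, 2, 0] (one valid choice — decompositions are not unique — normalised so each a, b is primitive with positive first nonzero entry; check it by expanding all entries), so rank(T) ≤ 3.
These bounds meet, so rank(T) = 3.

3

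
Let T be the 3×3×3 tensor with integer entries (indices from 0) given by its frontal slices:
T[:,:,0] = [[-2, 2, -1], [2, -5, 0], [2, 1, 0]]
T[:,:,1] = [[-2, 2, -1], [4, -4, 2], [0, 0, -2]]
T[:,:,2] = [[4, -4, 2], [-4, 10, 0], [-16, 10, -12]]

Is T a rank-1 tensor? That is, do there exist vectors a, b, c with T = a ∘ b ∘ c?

The mode-1 unfolding of T (rows indexed by i, columns by (j,k) = (0,0), (0,1), (0,2), (1,0), (1,1), (1,2), (2,0), (2,1), (2,2)) is [[-2, -2, 4, 2, 2, -4, -1, -1, 2], [2, 4, -4, -5, -4, 10, 0, 2, 0], [2, 0, -16, 1, 0, 10, 0, -2, -12]].
There the 3×3 minor on rows i ∈ {0, 1, 2}, columns (j,k) ∈ {(0,0), (0,1), (0,2)} is det [[-2, -2, 4], [2, 4, -4], [2, 0, -16]] = 48 ≠ 0, so this unfolding has rank ≥ 3; CP rank is at least every unfolding rank, so rank(T) ≥ 3.
In particular rank(T) ≥ 3 > 1, so T is not rank-1.

No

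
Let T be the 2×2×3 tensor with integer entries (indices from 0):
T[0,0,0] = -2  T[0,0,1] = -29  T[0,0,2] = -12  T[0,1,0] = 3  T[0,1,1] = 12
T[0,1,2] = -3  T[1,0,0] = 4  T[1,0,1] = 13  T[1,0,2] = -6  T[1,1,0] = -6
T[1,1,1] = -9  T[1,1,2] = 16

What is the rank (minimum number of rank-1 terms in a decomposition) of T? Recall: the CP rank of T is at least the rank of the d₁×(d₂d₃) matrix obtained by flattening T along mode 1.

2

Lower bound: the mode-1 unfolding of T (rows indexed by i, columns by (j,k) = (0,0), (0,1), (0,2), (1,0), (1,1), (1,2)) is [[-2, -29, -12, 3, 12, -3], [4, 13, -6, -6, -9, 16]].
There the 2×2 minor on rows i ∈ {0, 1}, columns (j,k) ∈ {(0,0), (0,1)} is det [[-2, -29], [4, 13]] = 90 ≠ 0, so this unfolding has rank ≥ 2; CP rank is at least every unfolding rank, so rank(T) ≥ 2. (Unfolding ranks only ever bound the CP rank from below — rank(T) can be strictly larger than all of them — so the matching upper bound has to come from an explicit 2-term decomposition.)
Upper bound — finding two terms. Write S_k = T[:,:,k] for the frontal slices: S₀ = [[-2, 3], [4, -6]], S₁ = [[-29, 12], [13, -9]], S₂ = [[-12, -3], [-6, 16]].
If T = a₁ ⊗ b₁ ⊗ c₁ + a₂ ⊗ b₂ ⊗ c₂ then each S_k = c₁[k]·a₁b₁ᵀ + c₂[k]·a₂b₂ᵀ. S₀ and S₁ are linearly independent, so a₁b₁ᵀ and a₂b₂ᵀ must span the same plane of matrices: they are the rank-1 matrices of the form x·S₀ + y·S₁.
det(x·S₀ + y·S₁) is 105·xy + 105·y² = 105·(y)(x + y), vanishing at (x:y) = (1:0) and (1:-1).
M₁ = S₀ = [[-2, 3], [4, -6]] = −[1, -2][2, -3]ᵀ and M₂ = S₀ − S₁ = [[27, -9], [-9, 3]] = 3·[3, -1][3, -1]ᵀ, so take a₁ = [1, -2], b₁ = [2, -3], a₂ = [3, -1], b₂ = [3, -1].
Each slice is an integer combination of E₁ = a₁b₁ᵀ and E₂ = a₂b₂ᵀ: S₀ = −E₁, S₁ = −E₁ − 3·E₂, S₂ = 3·E₁ − 2·E₂; reading off coefficients, c₁ = [-1, -1, 3] and c₂ = [0, -3, -2].
Hence T = [1, -2] ⊗ [2, -3] ⊗ [-1, -1, 3] + [3, -1] ⊗ [3, -1] ⊗ [0, -3, -2], so rank(T) ≤ 2.
These bounds meet, so rank(T) = 2.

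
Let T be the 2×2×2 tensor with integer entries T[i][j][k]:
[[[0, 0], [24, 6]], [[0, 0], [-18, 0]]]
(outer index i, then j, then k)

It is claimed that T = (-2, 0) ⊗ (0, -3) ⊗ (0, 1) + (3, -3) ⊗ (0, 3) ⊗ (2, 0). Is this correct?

No

Reconstruct entry (0,1,0) from the claimed factors: Σₗ aₗ[0]bₗ[1]cₗ[0] = (-2)·(-3)·(0) + (3)·(3)·(2) = 18, but T[0,1,0] = 24. The claim is false.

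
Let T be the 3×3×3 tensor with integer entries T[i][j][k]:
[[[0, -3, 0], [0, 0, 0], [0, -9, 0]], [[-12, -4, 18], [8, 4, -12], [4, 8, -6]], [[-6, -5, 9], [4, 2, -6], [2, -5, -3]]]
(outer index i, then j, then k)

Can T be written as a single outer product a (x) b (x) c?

The mode-3 unfolding of T (rows indexed by k, columns by (i,j) = (0,0), (0,1), (0,2), (1,0), (1,1), (1,2), (2,0), (2,1), (2,2)) is [[0, 0, 0, -12, 8, 4, -6, 4, 2], [-3, 0, -9, -4, 4, 8, -5, 2, -5], [0, 0, 0, 18, -12, -6, 9, -6, -3]].
There the 2×2 minor on rows k ∈ {0, 1}, columns (i,j) ∈ {(0,0), (1,0)} is det [[0, -12], [-3, -4]] = -36 ≠ 0, so this unfolding has rank ≥ 2; CP rank is at least every unfolding rank, so rank(T) ≥ 2.
In particular rank(T) ≥ 2 > 1, so T is not rank-1.

No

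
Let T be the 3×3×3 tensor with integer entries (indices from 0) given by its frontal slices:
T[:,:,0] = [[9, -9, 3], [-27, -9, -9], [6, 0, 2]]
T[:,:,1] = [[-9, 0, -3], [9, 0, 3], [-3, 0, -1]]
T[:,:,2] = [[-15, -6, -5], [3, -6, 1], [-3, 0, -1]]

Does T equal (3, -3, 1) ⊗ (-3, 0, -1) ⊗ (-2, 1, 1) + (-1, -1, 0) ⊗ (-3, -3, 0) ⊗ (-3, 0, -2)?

No

Reconstruct entry (0,2,0) from the claimed factors: Σₗ aₗ[0]bₗ[2]cₗ[0] = (3)·(-1)·(-2) + (-1)·(0)·(-3) = 6, but T[0,2,0] = 3. The claim is false.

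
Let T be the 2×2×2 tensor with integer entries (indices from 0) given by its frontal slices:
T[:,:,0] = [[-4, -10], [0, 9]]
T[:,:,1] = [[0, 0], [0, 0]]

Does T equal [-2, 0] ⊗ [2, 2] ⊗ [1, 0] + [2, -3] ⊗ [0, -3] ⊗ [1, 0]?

Yes

Reconstruct entrywise from the claimed factors. For example, T[0,0,0] = -4 and Σₗ aₗ[0]bₗ[0]cₗ[0] = (-2)·(2)·(1) + (2)·(0)·(1) = -4; checking all 8 entries, every one matches. The claim holds.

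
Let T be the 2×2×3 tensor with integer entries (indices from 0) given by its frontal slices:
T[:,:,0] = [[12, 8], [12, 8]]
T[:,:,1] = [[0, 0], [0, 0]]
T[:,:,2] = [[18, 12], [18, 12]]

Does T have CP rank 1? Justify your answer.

Yes

The mode-1 fibre T[:,0,0] = [12, 12] gives a = [1, 1] (primitive direction); the mode-2 fibre T[0,:,0] = [12, 8] gives b = [3, 2]; then c[k] = T[0,0,k] / (a[0]·b[0]) = [12, 0, 18] / 3 = [4, 0, 6].
Expanding [1, 1] ⊗ [3, 2] ⊗ [4, 0, 6] reproduces all 12 entries of T, so T = [1, 1] ⊗ [3, 2] ⊗ [4, 0, 6] and rank(T) ≤ 1.
Equivalently every frontal slice T[:,:,k] is c[k] times the rank-1 matrix [1, 1] ⊗ [3, 2]. So T has rank 1 (it is nonzero).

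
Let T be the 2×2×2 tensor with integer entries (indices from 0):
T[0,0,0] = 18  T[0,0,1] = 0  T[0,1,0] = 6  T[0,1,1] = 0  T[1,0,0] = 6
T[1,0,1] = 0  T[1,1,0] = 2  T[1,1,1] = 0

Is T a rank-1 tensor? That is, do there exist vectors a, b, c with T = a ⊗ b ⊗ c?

Yes

If T = a ⊗ b ⊗ c then every fibre of T is a multiple of the corresponding factor, so read the factors off the fibres through the nonzero entry T[0,0,0] = 18.
The mode-1 fibre T[:,0,0] = [18, 6] gives a = (3, 1) (primitive direction); the mode-2 fibre T[0,:,0] = [18, 6] gives b = (3, 1); then c[k] = T[0,0,k] / (a[0]·b[0]) = [18, 0] / 9 = (2, 0).
Expanding (3, 1) ⊗ (3, 1) ⊗ (2, 0) reproduces all 8 entries of T, so T = (3, 1) ⊗ (3, 1) ⊗ (2, 0) and rank(T) ≤ 1.
Equivalently every frontal slice T[:,:,k] is c[k] times the rank-1 matrix (3, 1) ⊗ (3, 1). So T has rank 1 (it is nonzero).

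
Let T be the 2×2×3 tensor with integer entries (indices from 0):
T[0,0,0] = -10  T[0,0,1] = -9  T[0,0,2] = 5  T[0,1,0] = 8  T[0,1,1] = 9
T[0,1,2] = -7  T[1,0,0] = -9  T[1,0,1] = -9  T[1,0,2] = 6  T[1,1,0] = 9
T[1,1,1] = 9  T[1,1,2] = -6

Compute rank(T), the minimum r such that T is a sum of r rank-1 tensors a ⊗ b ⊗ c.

2

Lower bound: the mode-1 unfolding of T (rows indexed by i, columns by (j,k) = (0,0), (0,1), (0,2), (1,0), (1,1), (1,2)) is [[-10, -9, 5, 8, 9, -7], [-9, -9, 6, 9, 9, -6]].
There the 2×2 minor on rows i ∈ {0, 1}, columns (j,k) ∈ {(0,0), (0,1)} is det [[-10, -9], [-9, -9]] = 9 ≠ 0, so this unfolding has rank ≥ 2; CP rank is at least every unfolding rank, so rank(T) ≥ 2. (This is only a lower bound: in general the CP rank may exceed every unfolding rank, so we still need to exhibit 2 rank-1 terms summing to T.)
Upper bound — finding two terms. Write S_k = T[:,:,k] for the frontal slices: S₀ = [[-10, 8], [-9, 9]], S₁ = [[-9, 9], [-9, 9]], S₂ = [[5, -7], [6, -6]].
If T = a₁ ⊗ b₁ ⊗ c₁ + a₂ ⊗ b₂ ⊗ c₂ then each S_k = c₁[k]·a₁b₁ᵀ + c₂[k]·a₂b₂ᵀ. S₀ and S₁ are linearly independent, so a₁b₁ᵀ and a₂b₂ᵀ must span the same plane of matrices: they are the rank-1 matrices of the form x·S₀ + y·S₁.
det(x·S₀ + y·S₁) is −18·x² − 18·xy = (-18)·(x + y)(x), vanishing at (x:y) = (1:-1) and (0:1).
M₁ = S₀ − S₁ = [[-1, -1], [0, 0]] = −[1, 0][1, 1]ᵀ and M₂ = S₁ = [[-9, 9], [-9, 9]] = (-9)·[1, 1][1, -1]ᵀ, so take a₁ = [1, 0], b₁ = [1, 1], a₂ = [1, 1], b₂ = [1, -1].
Each slice is an integer combination of E₁ = a₁b₁ᵀ and E₂ = a₂b₂ᵀ: S₀ = −E₁ − 9·E₂, S₁ = −9·E₂, S₂ = −E₁ + 6·E₂; reading off coefficients, c₁ = [-1, 0, -1] and c₂ = [-9, -9, 6].
Hence T = [1, 0] ⊗ [1, 1] ⊗ [-1, 0, -1] + [1, 1] ⊗ [1, -1] ⊗ [-9, -9, 6], so rank(T) ≤ 2.
These bounds meet, so rank(T) = 2.
Check entry T[0,1,2] = -7: (1)·(1)·(-1) + (1)·(-1)·(6) = -7.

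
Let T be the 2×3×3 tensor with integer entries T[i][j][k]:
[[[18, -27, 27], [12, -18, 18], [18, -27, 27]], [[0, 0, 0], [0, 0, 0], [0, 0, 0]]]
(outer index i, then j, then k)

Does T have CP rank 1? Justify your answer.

Yes

If T = a ⊗ b ⊗ c then every fibre of T is a multiple of the corresponding factor, so read the factors off the fibres through the nonzero entry T[0,0,0] = 18.
The mode-1 fibre T[:,0,0] = [18, 0] gives a = [1, 0] (primitive direction); the mode-2 fibre T[0,:,0] = [18, 12, 18] gives b = [3, 2, 3]; then c[k] = T[0,0,k] / (a[0]·b[0]) = [18, -27, 27] / 3 = [6, -9, 9].
Expanding [1, 0] ⊗ [3, 2, 3] ⊗ [6, -9, 9] reproduces all 18 entries of T, so T = [1, 0] ⊗ [3, 2, 3] ⊗ [6, -9, 9] and rank(T) ≤ 1.
Equivalently every frontal slice T[:,:,k] is c[k] times the rank-1 matrix [1, 0] ⊗ [3, 2, 3]. So T has rank 1 (it is nonzero).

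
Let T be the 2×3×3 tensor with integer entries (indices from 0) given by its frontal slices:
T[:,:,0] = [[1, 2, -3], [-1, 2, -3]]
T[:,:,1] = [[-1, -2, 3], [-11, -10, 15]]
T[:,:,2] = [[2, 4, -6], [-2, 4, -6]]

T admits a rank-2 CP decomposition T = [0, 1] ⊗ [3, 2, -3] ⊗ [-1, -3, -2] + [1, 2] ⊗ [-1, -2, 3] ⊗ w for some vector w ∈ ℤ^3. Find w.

Subtract the known terms from T to get the rank-1 residual R = [1, 2] ⊗ [-1, -2, 3] ⊗ w, so R[i,j,k] = a[i]·b[j]·w[k]. Pick indices with nonzero a[0]·b[0] = (1)·(-1) = -1. Only the fibre through (0,0,·) is needed: R[0,0,:] = T[0,0,:] − Σₗ aₗ[0]bₗ[0]cₗ = [1, -1, 2] − (0)·(3)·[-1, -3, -2] = [1, -1, 2]. Then w[k] = R[0,0,k] / -1 for each k, giving w = [1, -1, 2] / -1 = [-1, 1, -2].

w = [-1, 1, -2]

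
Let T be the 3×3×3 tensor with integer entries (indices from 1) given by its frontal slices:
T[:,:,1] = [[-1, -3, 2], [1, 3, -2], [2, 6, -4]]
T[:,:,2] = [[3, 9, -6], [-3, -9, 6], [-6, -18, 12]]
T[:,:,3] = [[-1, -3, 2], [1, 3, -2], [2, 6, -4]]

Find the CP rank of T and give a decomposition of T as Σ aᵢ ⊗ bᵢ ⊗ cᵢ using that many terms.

rank(T) = 1

Lower bound: T ≠ 0 (e.g. T[1,1,1] = -1), so rank(T) ≥ 1.
Upper bound: if T = a ⊗ b ⊗ c then every fibre of T is a multiple of the corresponding factor, so read the factors off the fibres through the nonzero entry T[1,1,1] = -1.
The mode-1 fibre T[:,1,1] = [-1, 1, 2] gives a = [1, -1, -2] (primitive direction); the mode-2 fibre T[1,:,1] = [-1, -3, 2] gives b = [1, 3, -2]; then c[k] = T[1,1,k] / (a[1]·b[1]) = [-1, 3, -1] / 1 = [-1, 3, -1].
Expanding [1, -1, -2] ⊗ [1, 3, -2] ⊗ [-1, 3, -1] reproduces all 27 entries of T, so T = [1, -1, -2] ⊗ [1, 3, -2] ⊗ [-1, 3, -1] and rank(T) ≤ 1.
These bounds meet, so rank(T) = 1.
Check entry T[3,3,1] = -4: (-2)·(-2)·(-1) = -4.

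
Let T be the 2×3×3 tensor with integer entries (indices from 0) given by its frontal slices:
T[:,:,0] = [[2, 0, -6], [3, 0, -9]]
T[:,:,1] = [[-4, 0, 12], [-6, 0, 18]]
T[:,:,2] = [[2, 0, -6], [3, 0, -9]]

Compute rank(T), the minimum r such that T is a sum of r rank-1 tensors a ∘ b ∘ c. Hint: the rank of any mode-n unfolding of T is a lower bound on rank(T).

Lower bound: T ≠ 0 (e.g. T[0,0,0] = 2), so rank(T) ≥ 1.
Upper bound: if T = a ∘ b ∘ c then every fibre of T is a multiple of the corresponding factor, so read the factors off the fibres through the nonzero entry T[0,0,0] = 2.
The mode-1 fibre T[:,0,0] = [2, 3] gives a = (2, 3) (primitive direction); the mode-2 fibre T[0,:,0] = [2, 0, -6] gives b = (1, 0, -3); then c[k] = T[0,0,k] / (a[0]·b[0]) = [2, -4, 2] / 2 = (1, -2, 1).
Expanding (2, 3) ∘ (1, 0, -3) ∘ (1, -2, 1) reproduces all 18 entries of T, so T = (2, 3) ∘ (1, 0, -3) ∘ (1, -2, 1) and rank(T) ≤ 1.
These bounds meet, so rank(T) = 1.

1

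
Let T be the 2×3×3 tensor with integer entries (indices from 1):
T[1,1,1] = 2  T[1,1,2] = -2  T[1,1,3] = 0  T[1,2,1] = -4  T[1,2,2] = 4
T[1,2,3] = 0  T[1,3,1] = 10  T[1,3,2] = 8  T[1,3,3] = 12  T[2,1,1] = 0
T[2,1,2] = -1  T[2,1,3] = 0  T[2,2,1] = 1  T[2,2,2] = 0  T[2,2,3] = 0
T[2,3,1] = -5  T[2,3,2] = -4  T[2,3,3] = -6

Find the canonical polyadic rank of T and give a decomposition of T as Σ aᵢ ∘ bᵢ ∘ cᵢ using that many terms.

Lower bound: the mode-3 unfolding of T (rows indexed by k, columns by (i,j) = (1,1), (1,2), (1,3), (2,1), (2,2), (2,3)) is [[2, -4, 10, 0, 1, -5], [-2, 4, 8, -1, 0, -4], [0, 0, 12, 0, 0, -6]].
There the 3×3 minor on rows k ∈ {1, 2, 3}, columns (i,j) ∈ {(1,1), (1,3), (2,1)} is det [[2, 10, 0], [-2, 8, -1], [0, 12, 0]] = 24 ≠ 0, so this unfolding has rank ≥ 3; CP rank is at least every unfolding rank, so rank(T) ≥ 3. (Unfolding ranks only ever bound the CP rank from below — rank(T) can be strictly larger than all of them — so the matching upper bound has to come from an explicit 3-term decomposition.)
Upper bound: T is a sum of 3 rank-1 terms, T = [0, 1] ∘ [1, -1, 0] ∘ [1, -2, 0] + [2, -1] ∘ [1, -2, -1] ∘ [-1, -2, -2] + [2, -1] ∘ [1, -2, 2] ∘ [2, 1, 2] (one valid choice — decompositions are not unique — normalised so each a, b is primitive with positive first nonzero entry; check it by expanding all entries), so rank(T) ≤ 3.
These bounds meet, so rank(T) = 3.
Check entry T[1,1,2] = -2: (0)·(1)·(-2) + (2)·(1)·(-2) + (2)·(1)·(1) = -2.

rank(T) = 3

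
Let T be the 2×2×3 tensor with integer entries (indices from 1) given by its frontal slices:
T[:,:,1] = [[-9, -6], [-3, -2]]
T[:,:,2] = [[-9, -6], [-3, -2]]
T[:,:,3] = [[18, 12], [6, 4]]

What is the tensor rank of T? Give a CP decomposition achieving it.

Lower bound: T ≠ 0 (e.g. T[1,1,1] = -9), so rank(T) ≥ 1.
Upper bound: the mode-1 fibre T[:,1,1] = [-9, -3] gives a = [3, 1] (primitive direction); the mode-2 fibre T[1,:,1] = [-9, -6] gives b = [3, 2]; then c[k] = T[1,1,k] / (a[1]·b[1]) = [-9, -9, 18] / 9 = [-1, -1, 2].
Expanding [3, 1] ⊗ [3, 2] ⊗ [-1, -1, 2] reproduces all 12 entries of T, so T = [3, 1] ⊗ [3, 2] ⊗ [-1, -1, 2] and rank(T) ≤ 1.
These bounds meet, so rank(T) = 1.

rank(T) = 1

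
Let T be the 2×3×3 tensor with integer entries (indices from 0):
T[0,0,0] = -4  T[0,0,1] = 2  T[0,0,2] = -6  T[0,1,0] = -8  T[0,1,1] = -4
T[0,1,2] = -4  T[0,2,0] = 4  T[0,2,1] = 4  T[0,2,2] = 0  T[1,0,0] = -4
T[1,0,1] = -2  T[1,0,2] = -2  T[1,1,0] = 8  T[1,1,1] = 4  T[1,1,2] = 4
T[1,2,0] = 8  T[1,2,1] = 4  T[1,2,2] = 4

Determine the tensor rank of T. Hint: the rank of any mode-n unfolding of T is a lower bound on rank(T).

3

Lower bound: the mode-2 unfolding of T (rows indexed by j, columns by (i,k) = (0,0), (0,1), (0,2), (1,0), (1,1), (1,2)) is [[-4, 2, -6, -4, -2, -2], [-8, -4, -4, 8, 4, 4], [4, 4, 0, 8, 4, 4]].
There the 3×3 minor on rows j ∈ {0, 1, 2}, columns (i,k) ∈ {(0,0), (0,1), (1,0)} is det [[-4, 2, -4], [-8, -4, 8], [4, 4, 8]] = 512 ≠ 0, so this unfolding has rank ≥ 3; CP rank is at least every unfolding rank, so rank(T) ≥ 3. (This is only a lower bound: in general the CP rank may exceed every unfolding rank, so we still need to exhibit 3 rank-1 terms summing to T.)
Upper bound: T is a sum of 3 rank-1 terms, T = [1, 0] ⊗ [1, -2, 0] ⊗ [4, 4, 0] + [1, 0] ⊗ [1, 2, 1] ⊗ [-4, 0, -4] + [1, 1] ⊗ [1, -2, -2] ⊗ [-4, -2, -2] (written with every a and b primitive with positive leading entry and the scale carried by c; CP decompositions are not unique, and this one is verified by expanding entrywise), so rank(T) ≤ 3.
These bounds meet, so rank(T) = 3.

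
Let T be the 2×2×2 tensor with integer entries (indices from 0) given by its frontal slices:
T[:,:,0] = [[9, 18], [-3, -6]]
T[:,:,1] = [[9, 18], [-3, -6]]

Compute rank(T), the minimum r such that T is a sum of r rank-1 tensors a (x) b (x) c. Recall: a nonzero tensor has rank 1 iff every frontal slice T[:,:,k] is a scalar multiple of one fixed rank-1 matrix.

1

Lower bound: T ≠ 0 (e.g. T[0,0,0] = 9), so rank(T) ≥ 1.
Upper bound: if T = a (x) b (x) c then every fibre of T is a multiple of the corresponding factor, so read the factors off the fibres through the nonzero entry T[0,0,0] = 9.
The mode-1 fibre T[:,0,0] = [9, -3] gives a = (3, -1) (primitive direction); the mode-2 fibre T[0,:,0] = [9, 18] gives b = (1, 2); then c[k] = T[0,0,k] / (a[0]·b[0]) = [9, 9] / 3 = (3, 3).
Expanding (3, -1) (x) (1, 2) (x) (3, 3) reproduces all 8 entries of T, so T = (3, -1) (x) (1, 2) (x) (3, 3) and rank(T) ≤ 1.
These bounds meet, so rank(T) = 1.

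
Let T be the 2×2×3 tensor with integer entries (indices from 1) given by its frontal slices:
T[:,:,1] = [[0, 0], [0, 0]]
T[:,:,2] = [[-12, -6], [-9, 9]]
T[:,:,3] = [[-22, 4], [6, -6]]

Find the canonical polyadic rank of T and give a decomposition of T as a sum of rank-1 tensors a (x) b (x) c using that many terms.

Lower bound: the mode-1 unfolding of T (rows indexed by i, columns by (j,k) = (1,1), (1,2), (1,3), (2,1), (2,2), (2,3)) is [[0, -12, -22, 0, -6, 4], [0, -9, 6, 0, 9, -6]].
There the 2×2 minor on rows i ∈ {1, 2}, columns (j,k) ∈ {(1,2), (1,3)} is det [[-12, -22], [-9, 6]] = -270 ≠ 0, so this unfolding has rank ≥ 2; CP rank is at least every unfolding rank, so rank(T) ≥ 2. (Unfolding ranks only ever bound the CP rank from below — rank(T) can be strictly larger than all of them — so the matching upper bound has to come from an explicit 2-term decomposition.)
Upper bound — finding two terms. Write S_k = T[:,:,k] for the frontal slices: S₁ = [[0, 0], [0, 0]], S₂ = [[-12, -6], [-9, 9]], S₃ = [[-22, 4], [6, -6]].
If T = a₁ (x) b₁ (x) c₁ + a₂ (x) b₂ (x) c₂ then each S_k = c₁[k]·a₁b₁ᵀ + c₂[k]·a₂b₂ᵀ. S₂ and S₃ are linearly independent, so a₁b₁ᵀ and a₂b₂ᵀ must span the same plane of matrices: they are the rank-1 matrices of the form x·S₂ + y·S₃.
det(x·S₂ + y·S₃) is −162·x² − 54·xy + 108·y² = (-54)·(3·x − 2·y)(x + y), vanishing at (x:y) = (2:3) and (1:-1).
M₁ = 2·S₂ + 3·S₃ = [[-90, 0], [0, 0]] = (-90)·[1, 0][1, 0]ᵀ and M₂ = S₂ − S₃ = [[10, -10], [-15, 15]] = 5·[2, -3][1, -1]ᵀ, so take a₁ = [1, 0], b₁ = [1, 0], a₂ = [2, -3], b₂ = [1, -1].
Each slice is an integer combination of E₁ = a₁b₁ᵀ and E₂ = a₂b₂ᵀ: S₁ = 0, S₂ = −18·E₁ + 3·E₂, S₃ = −18·E₁ − 2·E₂; reading off coefficients, c₁ = [0, -18, -18] and c₂ = [0, 3, -2].
Hence T = [1, 0] (x) [1, 0] (x) [0, -18, -18] + [2, -3] (x) [1, -1] (x) [0, 3, -2], so rank(T) ≤ 2.
These bounds meet, so rank(T) = 2.

rank(T) = 2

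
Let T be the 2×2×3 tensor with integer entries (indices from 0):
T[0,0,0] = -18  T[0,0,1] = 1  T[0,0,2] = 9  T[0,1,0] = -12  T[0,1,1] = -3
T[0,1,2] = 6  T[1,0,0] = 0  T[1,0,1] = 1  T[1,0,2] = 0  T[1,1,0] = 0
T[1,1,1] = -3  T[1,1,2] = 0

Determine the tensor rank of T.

2

Lower bound: the mode-2 unfolding of T (rows indexed by j, columns by (i,k) = (0,0), (0,1), (0,2), (1,0), (1,1), (1,2)) is [[-18, 1, 9, 0, 1, 0], [-12, -3, 6, 0, -3, 0]].
There the 2×2 minor on rows j ∈ {0, 1}, columns (i,k) ∈ {(0,0), (0,1)} is det [[-18, 1], [-12, -3]] = 66 ≠ 0, so this unfolding has rank ≥ 2; CP rank is at least every unfolding rank, so rank(T) ≥ 2. (Unfolding ranks only ever bound the CP rank from below — rank(T) can be strictly larger than all of them — so the matching upper bound has to come from an explicit 2-term decomposition.)
Upper bound — finding two terms. Write S_k = T[:,:,k] for the frontal slices: S₀ = [[-18, -12], [0, 0]], S₁ = [[1, -3], [1, -3]], S₂ = [[9, 6], [0, 0]].
If T = a₁ ⊗ b₁ ⊗ c₁ + a₂ ⊗ b₂ ⊗ c₂ then each S_k = c₁[k]·a₁b₁ᵀ + c₂[k]·a₂b₂ᵀ. S₀ and S₁ are linearly independent, so a₁b₁ᵀ and a₂b₂ᵀ must span the same plane of matrices: they are the rank-1 matrices of the form x·S₀ + y·S₁.
det(x·S₀ + y·S₁) is 66·xy = 66·(y)(x), vanishing at (x:y) = (1:0) and (0:1).
M₁ = S₀ = [[-18, -12], [0, 0]] = (-6)·[1, 0][3, 2]ᵀ and M₂ = S₁ = [[1, -3], [1, -3]] = [1, 1][1, -3]ᵀ, so take a₁ = [1, 0], b₁ = [3, 2], a₂ = [1, 1], b₂ = [1, -3].
Each slice is an integer combination of E₁ = a₁b₁ᵀ and E₂ = a₂b₂ᵀ: S₀ = −6·E₁, S₁ = E₂, S₂ = 3·E₁; reading off coefficients, c₁ = [-6, 0, 3] and c₂ = [0, 1, 0].
Hence T = [1, 0] ⊗ [3, 2] ⊗ [-6, 0, 3] + [1, 1] ⊗ [1, -3] ⊗ [0, 1, 0], so rank(T) ≤ 2.
These bounds meet, so rank(T) = 2.
Check entry T[1,1,1] = -3: (0)·(2)·(0) + (1)·(-3)·(1) = -3.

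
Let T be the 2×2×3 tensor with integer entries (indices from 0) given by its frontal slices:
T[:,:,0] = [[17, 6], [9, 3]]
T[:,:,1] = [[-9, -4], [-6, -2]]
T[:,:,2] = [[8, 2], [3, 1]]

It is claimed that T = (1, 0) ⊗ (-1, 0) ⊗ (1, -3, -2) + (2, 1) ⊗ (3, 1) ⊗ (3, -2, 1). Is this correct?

Reconstruct entrywise from the claimed factors. For example, T[1,1,0] = 3 and Σₗ aₗ[1]bₗ[1]cₗ[0] = (0)·(0)·(1) + (1)·(1)·(3) = 3; checking all 12 entries, every one matches. The claim holds.

Yes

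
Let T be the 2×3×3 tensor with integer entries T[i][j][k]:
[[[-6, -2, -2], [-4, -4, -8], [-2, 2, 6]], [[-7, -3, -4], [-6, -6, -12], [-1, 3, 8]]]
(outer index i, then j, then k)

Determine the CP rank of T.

Lower bound: the mode-3 unfolding of T (rows indexed by k, columns by (i,j) = (0,0), (0,1), (0,2), (1,0), (1,1), (1,2)) is [[-6, -4, -2, -7, -6, -1], [-2, -4, 2, -3, -6, 3], [-2, -8, 6, -4, -12, 8]].
There the 2×2 minor on rows k ∈ {0, 1}, columns (i,j) ∈ {(0,0), (0,1)} is det [[-6, -4], [-2, -4]] = 16 ≠ 0, so this unfolding has rank ≥ 2; CP rank is at least every unfolding rank, so rank(T) ≥ 2. (This is only a lower bound: in general the CP rank may exceed every unfolding rank, so we still need to exhibit 2 rank-1 terms summing to T.)
Upper bound — finding two terms. Write S_k = T[:,:,k] for the frontal slices: S₀ = [[-6, -4, -2], [-7, -6, -1]], S₁ = [[-2, -4, 2], [-3, -6, 3]], S₂ = [[-2, -8, 6], [-4, -12, 8]].
If T = a₁ ⊗ b₁ ⊗ c₁ + a₂ ⊗ b₂ ⊗ c₂ then each S_k = c₁[k]·a₁b₁ᵀ + c₂[k]·a₂b₂ᵀ. S₀ and S₁ are linearly independent, so a₁b₁ᵀ and a₂b₂ᵀ must span the same plane of matrices: they are the rank-1 matrices of the form x·S₀ + y·S₁.
The 2×2 minor of x·S₀ + y·S₁ on rows {0,1}, columns {0,1} is 8·x² + 8·xy = 8·(x + y)(x), vanishing at (x:y) = (1:-1) and (0:1).
M₁ = S₀ − S₁ = [[-4, 0, -4], [-4, 0, -4]] = (-4)·[1, 1][1, 0, 1]ᵀ and M₂ = S₁ = [[-2, -4, 2], [-3, -6, 3]] = −[2, 3][1, 2, -1]ᵀ, so take a₁ = [1, 1], b₁ = [1, 0, 1], a₂ = [2, 3], b₂ = [1, 2, -1].
Each slice is an integer combination of E₁ = a₁b₁ᵀ and E₂ = a₂b₂ᵀ: S₀ = −4·E₁ − E₂, S₁ = −E₂, S₂ = 2·E₁ − 2·E₂; reading off coefficients, c₁ = [-4, 0, 2] and c₂ = [-1, -1, -2].
Hence T = [1, 1] ⊗ [1, 0, 1] ⊗ [-4, 0, 2] + [2, 3] ⊗ [1, 2, -1] ⊗ [-1, -1, -2], so rank(T) ≤ 2.
These bounds meet, so rank(T) = 2.
Check entry T[0,2,0] = -2: (1)·(1)·(-4) + (2)·(-1)·(-1) = -2.

2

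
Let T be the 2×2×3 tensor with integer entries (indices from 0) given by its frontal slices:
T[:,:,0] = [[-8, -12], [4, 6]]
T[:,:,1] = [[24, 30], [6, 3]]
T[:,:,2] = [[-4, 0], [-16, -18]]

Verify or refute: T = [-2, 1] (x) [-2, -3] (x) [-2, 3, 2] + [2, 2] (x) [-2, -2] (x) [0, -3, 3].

Yes

Reconstruct entrywise from the claimed factors. For example, T[1,1,2] = -18 and Σₗ aₗ[1]bₗ[1]cₗ[2] = (1)·(-3)·(2) + (2)·(-2)·(3) = -18; checking all 12 entries, every one matches. The claim holds.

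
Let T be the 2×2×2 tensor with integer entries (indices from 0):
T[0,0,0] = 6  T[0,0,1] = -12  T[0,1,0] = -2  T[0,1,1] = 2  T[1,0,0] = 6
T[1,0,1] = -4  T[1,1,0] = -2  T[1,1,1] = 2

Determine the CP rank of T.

2

Lower bound: the mode-1 unfolding of T (rows indexed by i, columns by (j,k) = (0,0), (0,1), (1,0), (1,1)) is [[6, -12, -2, 2], [6, -4, -2, 2]].
There the 2×2 minor on rows i ∈ {0, 1}, columns (j,k) ∈ {(0,0), (0,1)} is det [[6, -12], [6, -4]] = 48 ≠ 0, so this unfolding has rank ≥ 2; CP rank is at least every unfolding rank, so rank(T) ≥ 2. (Flattening ranks never certify an upper bound on CP rank; for that we must actually write T with 2 rank-1 terms.)
Upper bound — finding two terms. Write S_k = T[:,:,k] for the frontal slices: S₀ = [[6, -2], [6, -2]], S₁ = [[-12, 2], [-4, 2]].
If T = a₁ ∘ b₁ ∘ c₁ + a₂ ∘ b₂ ∘ c₂ then each S_k = c₁[k]·a₁b₁ᵀ + c₂[k]·a₂b₂ᵀ. S₀ and S₁ are linearly independent, so a₁b₁ᵀ and a₂b₂ᵀ must span the same plane of matrices: they are the rank-1 matrices of the form x·S₀ + y·S₁.
det(x·S₀ + y·S₁) is 16·xy − 16·y² = 16·(x − y)(y), vanishing at (x:y) = (1:1) and (1:0).
M₁ = S₀ + S₁ = [[-6, 0], [2, 0]] = (-2)·[3, -1][1, 0]ᵀ and M₂ = S₀ = [[6, -2], [6, -2]] = 2·[1, 1][3, -1]ᵀ, so take a₁ = [3, -1], b₁ = [1, 0], a₂ = [1, 1], b₂ = [3, -1].
Each slice is an integer combination of E₁ = a₁b₁ᵀ and E₂ = a₂b₂ᵀ: S₀ = 2·E₂, S₁ = −2·E₁ − 2·E₂; reading off coefficients, c₁ = [0, -2] and c₂ = [2, -2].
Hence T = [3, -1] ∘ [1, 0] ∘ [0, -2] + [1, 1] ∘ [3, -1] ∘ [2, -2], so rank(T) ≤ 2.
These bounds meet, so rank(T) = 2.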